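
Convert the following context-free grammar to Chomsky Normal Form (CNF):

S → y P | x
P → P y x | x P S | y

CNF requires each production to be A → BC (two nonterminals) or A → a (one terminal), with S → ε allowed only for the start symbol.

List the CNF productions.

TY → y; S → x; TX → x; P → y; S → TY P; P → P X0; X0 → TY TX; P → TX X1; X1 → P S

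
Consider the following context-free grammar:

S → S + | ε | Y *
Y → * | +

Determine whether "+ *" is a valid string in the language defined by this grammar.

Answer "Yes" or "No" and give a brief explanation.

Yes - a valid derivation exists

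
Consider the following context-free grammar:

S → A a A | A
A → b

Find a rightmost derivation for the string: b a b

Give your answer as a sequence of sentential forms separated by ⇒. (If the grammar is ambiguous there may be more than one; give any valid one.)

S ⇒ A a A ⇒ A a b ⇒ b a b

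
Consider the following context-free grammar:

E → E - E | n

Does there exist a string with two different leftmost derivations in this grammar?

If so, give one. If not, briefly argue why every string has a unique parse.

Yes - the string 'n - n - n - n - n' has two distinct leftmost derivations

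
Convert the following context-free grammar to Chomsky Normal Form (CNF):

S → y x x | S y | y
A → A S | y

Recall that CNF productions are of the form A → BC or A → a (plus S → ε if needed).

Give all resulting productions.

TY → y; TX → x; S → y; A → y; S → TY X0; X0 → TX TX; S → S TY; A → A S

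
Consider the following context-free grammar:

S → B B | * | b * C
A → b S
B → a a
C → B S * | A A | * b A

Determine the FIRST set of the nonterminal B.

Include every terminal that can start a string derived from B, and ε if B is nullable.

We compute FIRST(B) using the standard algorithm.
FIRST(A) = {b}
FIRST(B) = {a}
FIRST(C) = {*, a, b}
FIRST(S) = {*, a, b}
Therefore, FIRST(B) = {a}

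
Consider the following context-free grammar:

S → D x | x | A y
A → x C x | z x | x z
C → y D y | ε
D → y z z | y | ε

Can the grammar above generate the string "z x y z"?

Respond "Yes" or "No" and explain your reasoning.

No - no valid derivation exists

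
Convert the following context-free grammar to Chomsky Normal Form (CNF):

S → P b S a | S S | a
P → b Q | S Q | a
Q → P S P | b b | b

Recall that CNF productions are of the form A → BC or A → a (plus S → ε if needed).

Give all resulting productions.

TB → b; TA → a; S → a; P → a; Q → b; S → P X0; X0 → TB X1; X1 → S TA; S → S S; P → TB Q; P → S Q; Q → P X2; X2 → S P; Q → TB TB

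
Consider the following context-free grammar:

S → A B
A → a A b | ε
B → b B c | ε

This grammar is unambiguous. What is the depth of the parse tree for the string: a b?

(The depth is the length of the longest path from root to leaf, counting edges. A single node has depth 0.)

3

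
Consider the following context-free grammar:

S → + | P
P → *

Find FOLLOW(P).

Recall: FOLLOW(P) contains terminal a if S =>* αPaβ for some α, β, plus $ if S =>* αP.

We compute FOLLOW(P) using the standard algorithm.
FOLLOW(S) starts with {$}.
FIRST(P) = {*}
FIRST(S) = {*, +}
FOLLOW(P) = {$}
FOLLOW(S) = {$}
Therefore, FOLLOW(P) = {$}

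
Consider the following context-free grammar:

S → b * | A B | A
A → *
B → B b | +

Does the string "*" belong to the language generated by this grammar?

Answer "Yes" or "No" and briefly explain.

Yes - a valid derivation exists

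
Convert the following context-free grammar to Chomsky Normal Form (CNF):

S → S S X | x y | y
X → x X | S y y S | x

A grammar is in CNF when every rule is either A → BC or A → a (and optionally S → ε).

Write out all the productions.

TX → x; TY → y; S → y; X → x; S → S X0; X0 → S X; S → TX TY; X → TX X; X → S X1; X1 → TY X2; X2 → TY S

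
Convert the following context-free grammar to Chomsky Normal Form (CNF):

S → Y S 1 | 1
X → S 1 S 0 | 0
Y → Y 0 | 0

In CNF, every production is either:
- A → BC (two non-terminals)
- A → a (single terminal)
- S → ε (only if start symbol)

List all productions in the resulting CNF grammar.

T1 → 1; S → 1; T0 → 0; X → 0; Y → 0; S → Y X0; X0 → S T1; X → S X1; X1 → T1 X2; X2 → S T0; Y → Y T0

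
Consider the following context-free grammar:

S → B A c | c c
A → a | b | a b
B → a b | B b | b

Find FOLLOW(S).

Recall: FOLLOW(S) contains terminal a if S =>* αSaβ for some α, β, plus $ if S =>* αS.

We compute FOLLOW(S) using the standard algorithm.
FOLLOW(S) starts with {$}.
FIRST(A) = {a, b}
FIRST(B) = {a, b}
FIRST(S) = {a, b, c}
FOLLOW(A) = {c}
FOLLOW(B) = {a, b}
FOLLOW(S) = {$}
Therefore, FOLLOW(S) = {$}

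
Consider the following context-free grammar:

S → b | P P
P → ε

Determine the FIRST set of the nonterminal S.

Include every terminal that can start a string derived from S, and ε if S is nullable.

We compute FIRST(S) using the standard algorithm.
FIRST(P) = {ε}
FIRST(S) = {b, ε}
Therefore, FIRST(S) = {b, ε}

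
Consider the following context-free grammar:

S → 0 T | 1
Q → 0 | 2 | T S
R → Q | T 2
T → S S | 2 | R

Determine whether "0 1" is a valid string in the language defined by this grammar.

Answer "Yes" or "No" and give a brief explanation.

No - no valid derivation exists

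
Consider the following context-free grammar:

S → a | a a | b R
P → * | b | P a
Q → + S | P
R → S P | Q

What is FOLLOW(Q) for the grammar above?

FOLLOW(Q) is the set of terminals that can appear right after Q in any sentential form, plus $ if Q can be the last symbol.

We compute FOLLOW(Q) using the standard algorithm.
FOLLOW(S) starts with {$}.
FIRST(P) = {*, b}
FIRST(Q) = {*, +, b}
FIRST(R) = {*, +, a, b}
FIRST(S) = {a, b}
FOLLOW(P) = {$, *, a, b}
FOLLOW(Q) = {$, *, b}
FOLLOW(R) = {$, *, b}
FOLLOW(S) = {$, *, b}
Therefore, FOLLOW(Q) = {$, *, b}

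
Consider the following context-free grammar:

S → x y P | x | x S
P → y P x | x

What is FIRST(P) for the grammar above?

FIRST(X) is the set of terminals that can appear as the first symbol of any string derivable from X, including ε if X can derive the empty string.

We compute FIRST(P) using the standard algorithm.
FIRST(P) = {x, y}
FIRST(S) = {x}
Therefore, FIRST(P) = {x, y}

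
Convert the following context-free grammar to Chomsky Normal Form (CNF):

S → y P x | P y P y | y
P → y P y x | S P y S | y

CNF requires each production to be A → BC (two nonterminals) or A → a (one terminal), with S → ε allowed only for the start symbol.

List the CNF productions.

TY → y; TX → x; S → y; P → y; S → TY X0; X0 → P TX; S → P X1; X1 → TY X2; X2 → P TY; P → TY X3; X3 → P X4; X4 → TY TX; P → S X5; X5 → P X6; X6 → TY S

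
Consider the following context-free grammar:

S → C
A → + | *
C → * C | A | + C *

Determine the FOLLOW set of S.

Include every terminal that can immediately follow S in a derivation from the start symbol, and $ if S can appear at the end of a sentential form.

We compute FOLLOW(S) using the standard algorithm.
FOLLOW(S) starts with {$}.
FIRST(A) = {*, +}
FIRST(C) = {*, +}
FIRST(S) = {*, +}
FOLLOW(A) = {$, *}
FOLLOW(C) = {$, *}
FOLLOW(S) = {$}
Therefore, FOLLOW(S) = {$}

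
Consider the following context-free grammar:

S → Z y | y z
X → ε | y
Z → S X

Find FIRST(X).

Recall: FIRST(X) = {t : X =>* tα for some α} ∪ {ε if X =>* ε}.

We compute FIRST(X) using the standard algorithm.
FIRST(S) = {y}
FIRST(X) = {y, ε}
FIRST(Z) = {y}
Therefore, FIRST(X) = {y, ε}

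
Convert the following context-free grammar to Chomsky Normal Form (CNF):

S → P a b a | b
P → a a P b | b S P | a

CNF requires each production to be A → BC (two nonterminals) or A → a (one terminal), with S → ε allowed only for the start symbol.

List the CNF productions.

TA → a; TB → b; S → b; P → a; S → P X0; X0 → TA X1; X1 → TB TA; P → TA X2; X2 → TA X3; X3 → P TB; P → TB X4; X4 → S P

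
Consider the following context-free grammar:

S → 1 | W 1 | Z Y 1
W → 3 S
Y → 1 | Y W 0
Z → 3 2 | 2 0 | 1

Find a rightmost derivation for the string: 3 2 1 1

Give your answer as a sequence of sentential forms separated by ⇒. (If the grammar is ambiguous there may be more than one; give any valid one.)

S ⇒ Z Y 1 ⇒ Z 1 1 ⇒ 3 2 1 1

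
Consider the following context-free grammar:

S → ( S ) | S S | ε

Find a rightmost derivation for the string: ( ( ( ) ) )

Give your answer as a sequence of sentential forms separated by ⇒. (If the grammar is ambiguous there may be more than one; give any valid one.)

S ⇒ ( S ) ⇒ ( ( S ) ) ⇒ ( ( ( S ) ) ) ⇒ ( ( ( ) ) )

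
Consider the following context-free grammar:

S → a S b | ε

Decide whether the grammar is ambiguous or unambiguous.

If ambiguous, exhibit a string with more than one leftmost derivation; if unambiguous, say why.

Unambiguous - every string in the language has a unique leftmost derivation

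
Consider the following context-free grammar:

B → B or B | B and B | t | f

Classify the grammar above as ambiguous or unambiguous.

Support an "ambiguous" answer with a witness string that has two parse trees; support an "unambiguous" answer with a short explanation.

Ambiguous - the string 'f and t and t or t' has two distinct parse trees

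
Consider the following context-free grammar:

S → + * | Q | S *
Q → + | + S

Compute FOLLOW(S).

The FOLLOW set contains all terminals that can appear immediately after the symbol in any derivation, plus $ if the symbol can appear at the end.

We compute FOLLOW(S) using the standard algorithm.
FOLLOW(S) starts with {$}.
FIRST(Q) = {+}
FIRST(S) = {+}
FOLLOW(Q) = {$, *}
FOLLOW(S) = {$, *}
Therefore, FOLLOW(S) = {$, *}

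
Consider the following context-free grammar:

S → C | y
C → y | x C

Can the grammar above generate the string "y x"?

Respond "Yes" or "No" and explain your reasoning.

No - no valid derivation exists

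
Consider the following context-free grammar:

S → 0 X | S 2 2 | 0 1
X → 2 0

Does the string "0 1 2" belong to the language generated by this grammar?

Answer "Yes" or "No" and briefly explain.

No - no valid derivation exists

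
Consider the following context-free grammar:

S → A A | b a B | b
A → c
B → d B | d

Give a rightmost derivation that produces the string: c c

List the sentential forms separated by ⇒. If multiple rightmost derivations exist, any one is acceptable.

S ⇒ A A ⇒ A c ⇒ c c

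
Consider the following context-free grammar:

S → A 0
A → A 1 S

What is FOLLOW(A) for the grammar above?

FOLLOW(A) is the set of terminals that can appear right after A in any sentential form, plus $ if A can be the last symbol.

We compute FOLLOW(A) using the standard algorithm.
FOLLOW(S) starts with {$}.
FIRST(A) = {}
FIRST(S) = {}
FOLLOW(A) = {0, 1}
FOLLOW(S) = {$, 0, 1}
Therefore, FOLLOW(A) = {0, 1}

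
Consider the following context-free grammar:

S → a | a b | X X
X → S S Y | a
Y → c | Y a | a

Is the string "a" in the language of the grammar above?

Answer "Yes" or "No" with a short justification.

Yes - a valid derivation exists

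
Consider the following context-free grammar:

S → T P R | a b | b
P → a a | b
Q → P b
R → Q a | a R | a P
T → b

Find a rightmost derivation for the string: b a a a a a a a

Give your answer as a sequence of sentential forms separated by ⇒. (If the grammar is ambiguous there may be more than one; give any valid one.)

S ⇒ T P R ⇒ T P a R ⇒ T P a a R ⇒ T P a a a P ⇒ T P a a a a a ⇒ T a a a a a a a ⇒ b a a a a a a a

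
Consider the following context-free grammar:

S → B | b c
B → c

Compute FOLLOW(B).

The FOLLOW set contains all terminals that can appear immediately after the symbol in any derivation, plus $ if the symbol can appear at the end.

We compute FOLLOW(B) using the standard algorithm.
FOLLOW(S) starts with {$}.
FIRST(B) = {c}
FIRST(S) = {b, c}
FOLLOW(B) = {$}
FOLLOW(S) = {$}
Therefore, FOLLOW(B) = {$}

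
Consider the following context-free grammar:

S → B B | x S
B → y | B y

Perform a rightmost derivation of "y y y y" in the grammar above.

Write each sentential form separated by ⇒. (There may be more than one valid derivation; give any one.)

S ⇒ B B ⇒ B y ⇒ B y y ⇒ B y y y ⇒ y y y y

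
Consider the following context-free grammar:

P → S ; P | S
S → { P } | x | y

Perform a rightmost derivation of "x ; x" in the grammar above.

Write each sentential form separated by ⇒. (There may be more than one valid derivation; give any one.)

P ⇒ S ; P ⇒ S ; S ⇒ S ; x ⇒ x ; x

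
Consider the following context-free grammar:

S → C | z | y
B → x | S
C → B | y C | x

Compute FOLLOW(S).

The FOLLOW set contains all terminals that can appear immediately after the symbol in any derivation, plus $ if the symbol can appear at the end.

We compute FOLLOW(S) using the standard algorithm.
FOLLOW(S) starts with {$}.
FIRST(B) = {x, y, z}
FIRST(C) = {x, y, z}
FIRST(S) = {x, y, z}
FOLLOW(B) = {$}
FOLLOW(C) = {$}
FOLLOW(S) = {$}
Therefore, FOLLOW(S) = {$}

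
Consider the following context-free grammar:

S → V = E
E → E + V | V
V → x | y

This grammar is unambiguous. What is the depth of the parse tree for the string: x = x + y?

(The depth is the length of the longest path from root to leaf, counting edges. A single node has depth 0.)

4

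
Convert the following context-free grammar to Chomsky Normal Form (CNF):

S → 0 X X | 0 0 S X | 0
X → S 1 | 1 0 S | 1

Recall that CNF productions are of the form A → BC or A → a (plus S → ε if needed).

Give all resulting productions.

T0 → 0; S → 0; T1 → 1; X → 1; S → T0 X0; X0 → X X; S → T0 X1; X1 → T0 X2; X2 → S X; X → S T1; X → T1 X3; X3 → T0 S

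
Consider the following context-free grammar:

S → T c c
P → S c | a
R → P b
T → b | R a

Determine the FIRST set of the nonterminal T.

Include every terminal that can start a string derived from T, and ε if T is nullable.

We compute FIRST(T) using the standard algorithm.
FIRST(P) = {a, b}
FIRST(R) = {a, b}
FIRST(S) = {a, b}
FIRST(T) = {a, b}
Therefore, FIRST(T) = {a, b}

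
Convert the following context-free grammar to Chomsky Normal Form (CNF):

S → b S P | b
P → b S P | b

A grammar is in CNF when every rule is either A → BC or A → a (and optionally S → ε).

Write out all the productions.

TB → b; S → b; P → b; S → TB X0; X0 → S P; P → TB X1; X1 → S P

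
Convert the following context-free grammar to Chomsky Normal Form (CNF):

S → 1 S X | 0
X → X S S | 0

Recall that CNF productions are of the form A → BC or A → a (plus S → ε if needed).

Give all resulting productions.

T1 → 1; S → 0; X → 0; S → T1 X0; X0 → S X; X → X X1; X1 → S S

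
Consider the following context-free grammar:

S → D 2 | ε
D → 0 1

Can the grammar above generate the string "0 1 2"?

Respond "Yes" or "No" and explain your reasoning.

Yes - a valid derivation exists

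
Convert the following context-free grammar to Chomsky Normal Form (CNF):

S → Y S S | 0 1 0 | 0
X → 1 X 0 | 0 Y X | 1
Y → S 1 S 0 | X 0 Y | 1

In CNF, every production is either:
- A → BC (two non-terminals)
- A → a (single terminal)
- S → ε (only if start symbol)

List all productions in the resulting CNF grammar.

T0 → 0; T1 → 1; S → 0; X → 1; Y → 1; S → Y X0; X0 → S S; S → T0 X1; X1 → T1 T0; X → T1 X2; X2 → X T0; X → T0 X3; X3 → Y X; Y → S X4; X4 → T1 X5; X5 → S T0; Y → X X6; X6 → T0 Y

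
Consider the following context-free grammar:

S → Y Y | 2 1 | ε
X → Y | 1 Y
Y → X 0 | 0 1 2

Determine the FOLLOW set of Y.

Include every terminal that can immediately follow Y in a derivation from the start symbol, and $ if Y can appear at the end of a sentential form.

We compute FOLLOW(Y) using the standard algorithm.
FOLLOW(S) starts with {$}.
FIRST(S) = {0, 1, 2, ε}
FIRST(X) = {0, 1}
FIRST(Y) = {0, 1}
FOLLOW(S) = {$}
FOLLOW(X) = {0}
FOLLOW(Y) = {$, 0, 1}
Therefore, FOLLOW(Y) = {$, 0, 1}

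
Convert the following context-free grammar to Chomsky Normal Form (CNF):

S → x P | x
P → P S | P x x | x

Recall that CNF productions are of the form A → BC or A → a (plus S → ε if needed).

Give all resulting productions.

TX → x; S → x; P → x; S → TX P; P → P S; P → P X0; X0 → TX TX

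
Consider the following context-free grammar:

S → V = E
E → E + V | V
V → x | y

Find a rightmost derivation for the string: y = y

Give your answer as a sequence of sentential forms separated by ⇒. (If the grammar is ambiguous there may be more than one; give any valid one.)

S ⇒ V = E ⇒ V = V ⇒ V = y ⇒ y = y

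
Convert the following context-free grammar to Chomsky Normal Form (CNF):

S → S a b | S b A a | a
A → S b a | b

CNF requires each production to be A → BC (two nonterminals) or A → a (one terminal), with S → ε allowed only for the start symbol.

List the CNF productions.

TA → a; TB → b; S → a; A → b; S → S X0; X0 → TA TB; S → S X1; X1 → TB X2; X2 → A TA; A → S X3; X3 → TB TA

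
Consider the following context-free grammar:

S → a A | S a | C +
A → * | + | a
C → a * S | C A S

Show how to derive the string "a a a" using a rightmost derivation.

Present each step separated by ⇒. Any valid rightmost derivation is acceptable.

S ⇒ S a ⇒ a A a ⇒ a a a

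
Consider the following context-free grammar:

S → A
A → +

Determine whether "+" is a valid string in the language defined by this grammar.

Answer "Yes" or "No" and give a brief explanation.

Yes - a valid derivation exists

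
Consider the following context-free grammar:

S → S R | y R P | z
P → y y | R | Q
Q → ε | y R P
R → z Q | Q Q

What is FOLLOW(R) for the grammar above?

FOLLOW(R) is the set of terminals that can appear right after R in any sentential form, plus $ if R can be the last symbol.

We compute FOLLOW(R) using the standard algorithm.
FOLLOW(S) starts with {$}.
FIRST(P) = {y, z, ε}
FIRST(Q) = {y, ε}
FIRST(R) = {y, z, ε}
FIRST(S) = {y, z}
FOLLOW(P) = {$, y, z}
FOLLOW(Q) = {$, y, z}
FOLLOW(R) = {$, y, z}
FOLLOW(S) = {$, y, z}
Therefore, FOLLOW(R) = {$, y, z}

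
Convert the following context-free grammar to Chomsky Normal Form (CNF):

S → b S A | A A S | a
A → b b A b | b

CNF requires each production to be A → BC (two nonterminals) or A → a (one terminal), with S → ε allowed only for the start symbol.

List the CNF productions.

TB → b; S → a; A → b; S → TB X0; X0 → S A; S → A X1; X1 → A S; A → TB X2; X2 → TB X3; X3 → A TB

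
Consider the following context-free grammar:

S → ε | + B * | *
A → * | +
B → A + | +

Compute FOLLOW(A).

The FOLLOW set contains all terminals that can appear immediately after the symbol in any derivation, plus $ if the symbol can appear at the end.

We compute FOLLOW(A) using the standard algorithm.
FOLLOW(S) starts with {$}.
FIRST(A) = {*, +}
FIRST(B) = {*, +}
FIRST(S) = {*, +, ε}
FOLLOW(A) = {+}
FOLLOW(B) = {*}
FOLLOW(S) = {$}
Therefore, FOLLOW(A) = {+}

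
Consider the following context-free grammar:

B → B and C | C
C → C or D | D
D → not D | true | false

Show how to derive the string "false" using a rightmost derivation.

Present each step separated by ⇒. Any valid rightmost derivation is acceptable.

B ⇒ C ⇒ D ⇒ false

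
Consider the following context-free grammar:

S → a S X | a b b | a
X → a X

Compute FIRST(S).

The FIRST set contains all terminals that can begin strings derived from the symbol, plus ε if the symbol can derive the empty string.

We compute FIRST(S) using the standard algorithm.
FIRST(S) = {a}
FIRST(X) = {a}
Therefore, FIRST(S) = {a}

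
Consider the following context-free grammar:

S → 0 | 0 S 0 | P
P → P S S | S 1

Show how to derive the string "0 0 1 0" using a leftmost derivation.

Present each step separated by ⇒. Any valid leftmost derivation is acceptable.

S ⇒ 0 S 0 ⇒ 0 P 0 ⇒ 0 S 1 0 ⇒ 0 0 1 0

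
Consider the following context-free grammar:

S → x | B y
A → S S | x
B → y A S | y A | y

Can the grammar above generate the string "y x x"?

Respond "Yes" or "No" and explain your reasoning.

No - no valid derivation exists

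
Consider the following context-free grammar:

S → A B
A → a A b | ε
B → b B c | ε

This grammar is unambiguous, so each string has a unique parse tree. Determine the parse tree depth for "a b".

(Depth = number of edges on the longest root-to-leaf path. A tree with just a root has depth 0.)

3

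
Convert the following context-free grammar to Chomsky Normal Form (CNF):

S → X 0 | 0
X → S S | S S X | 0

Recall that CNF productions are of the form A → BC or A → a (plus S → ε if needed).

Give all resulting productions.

T0 → 0; S → 0; X → 0; S → X T0; X → S S; X → S X0; X0 → S X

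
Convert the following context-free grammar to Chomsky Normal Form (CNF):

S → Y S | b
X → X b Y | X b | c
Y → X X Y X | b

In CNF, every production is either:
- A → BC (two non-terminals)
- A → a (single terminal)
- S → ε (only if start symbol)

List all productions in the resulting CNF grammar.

S → b; TB → b; X → c; Y → b; S → Y S; X → X X0; X0 → TB Y; X → X TB; Y → X X1; X1 → X X2; X2 → Y X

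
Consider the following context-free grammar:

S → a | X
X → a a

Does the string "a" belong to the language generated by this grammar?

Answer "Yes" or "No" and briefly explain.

Yes - a valid derivation exists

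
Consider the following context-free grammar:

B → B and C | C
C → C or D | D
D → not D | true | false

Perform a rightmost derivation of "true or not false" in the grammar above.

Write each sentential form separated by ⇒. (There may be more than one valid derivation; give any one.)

B ⇒ C ⇒ C or D ⇒ C or not D ⇒ C or not false ⇒ D or not false ⇒ true or not false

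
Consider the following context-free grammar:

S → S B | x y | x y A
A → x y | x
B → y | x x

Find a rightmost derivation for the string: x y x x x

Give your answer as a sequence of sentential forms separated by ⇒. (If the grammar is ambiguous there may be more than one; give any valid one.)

S ⇒ S B ⇒ S x x ⇒ x y A x x ⇒ x y x x x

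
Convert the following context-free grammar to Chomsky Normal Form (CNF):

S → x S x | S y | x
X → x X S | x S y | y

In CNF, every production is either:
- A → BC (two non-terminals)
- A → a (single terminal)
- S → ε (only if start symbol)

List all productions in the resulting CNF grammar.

TX → x; TY → y; S → x; X → y; S → TX X0; X0 → S TX; S → S TY; X → TX X1; X1 → X S; X → TX X2; X2 → S TY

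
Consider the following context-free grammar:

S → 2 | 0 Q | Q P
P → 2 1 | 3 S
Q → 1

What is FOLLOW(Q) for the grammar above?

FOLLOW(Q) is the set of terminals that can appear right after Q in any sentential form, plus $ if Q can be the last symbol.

We compute FOLLOW(Q) using the standard algorithm.
FOLLOW(S) starts with {$}.
FIRST(P) = {2, 3}
FIRST(Q) = {1}
FIRST(S) = {0, 1, 2}
FOLLOW(P) = {$}
FOLLOW(Q) = {$, 2, 3}
FOLLOW(S) = {$}
Therefore, FOLLOW(Q) = {$, 2, 3}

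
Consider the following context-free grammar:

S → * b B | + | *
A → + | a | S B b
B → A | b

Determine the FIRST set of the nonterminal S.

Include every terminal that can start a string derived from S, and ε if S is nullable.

We compute FIRST(S) using the standard algorithm.
FIRST(A) = {*, +, a}
FIRST(B) = {*, +, a, b}
FIRST(S) = {*, +}
Therefore, FIRST(S) = {*, +}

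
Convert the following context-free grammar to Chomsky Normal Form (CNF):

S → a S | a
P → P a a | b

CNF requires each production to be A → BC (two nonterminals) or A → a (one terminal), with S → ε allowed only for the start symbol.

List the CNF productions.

TA → a; S → a; P → b; S → TA S; P → P X0; X0 → TA TA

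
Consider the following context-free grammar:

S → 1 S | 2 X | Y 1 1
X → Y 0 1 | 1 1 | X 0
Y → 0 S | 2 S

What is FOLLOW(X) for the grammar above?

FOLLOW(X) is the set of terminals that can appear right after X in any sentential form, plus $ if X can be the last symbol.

We compute FOLLOW(X) using the standard algorithm.
FOLLOW(S) starts with {$}.
FIRST(S) = {0, 1, 2}
FIRST(X) = {0, 1, 2}
FIRST(Y) = {0, 2}
FOLLOW(S) = {$, 0, 1}
FOLLOW(X) = {$, 0, 1}
FOLLOW(Y) = {0, 1}
Therefore, FOLLOW(X) = {$, 0, 1}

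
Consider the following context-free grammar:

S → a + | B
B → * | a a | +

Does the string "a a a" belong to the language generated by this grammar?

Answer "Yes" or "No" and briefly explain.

No - no valid derivation exists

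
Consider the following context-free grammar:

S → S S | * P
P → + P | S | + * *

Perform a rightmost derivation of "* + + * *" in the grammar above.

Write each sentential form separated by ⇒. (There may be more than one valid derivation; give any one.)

S ⇒ * P ⇒ * + P ⇒ * + + * *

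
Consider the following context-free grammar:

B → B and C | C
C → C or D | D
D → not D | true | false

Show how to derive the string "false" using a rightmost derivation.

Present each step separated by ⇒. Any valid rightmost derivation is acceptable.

B ⇒ C ⇒ D ⇒ false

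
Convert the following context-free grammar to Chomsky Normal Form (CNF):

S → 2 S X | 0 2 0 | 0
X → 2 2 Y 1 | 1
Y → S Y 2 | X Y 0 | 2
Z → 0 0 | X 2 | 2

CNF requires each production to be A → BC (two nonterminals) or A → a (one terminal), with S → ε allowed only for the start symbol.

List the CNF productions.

T2 → 2; T0 → 0; S → 0; T1 → 1; X → 1; Y → 2; Z → 2; S → T2 X0; X0 → S X; S → T0 X1; X1 → T2 T0; X → T2 X2; X2 → T2 X3; X3 → Y T1; Y → S X4; X4 → Y T2; Y → X X5; X5 → Y T0; Z → T0 T0; Z → X T2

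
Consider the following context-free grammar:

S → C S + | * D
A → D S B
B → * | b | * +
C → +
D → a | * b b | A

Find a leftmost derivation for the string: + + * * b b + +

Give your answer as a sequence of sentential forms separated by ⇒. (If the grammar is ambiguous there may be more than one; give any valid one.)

S ⇒ C S + ⇒ + S + ⇒ + C S + + ⇒ + + S + + ⇒ + + * D + + ⇒ + + * * b b + +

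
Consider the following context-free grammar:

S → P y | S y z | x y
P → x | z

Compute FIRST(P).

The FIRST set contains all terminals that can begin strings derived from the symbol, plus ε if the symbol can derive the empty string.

We compute FIRST(P) using the standard algorithm.
FIRST(P) = {x, z}
FIRST(S) = {x, z}
Therefore, FIRST(P) = {x, z}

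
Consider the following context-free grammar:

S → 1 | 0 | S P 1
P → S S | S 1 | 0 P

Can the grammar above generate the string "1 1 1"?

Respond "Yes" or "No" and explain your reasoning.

No - no valid derivation exists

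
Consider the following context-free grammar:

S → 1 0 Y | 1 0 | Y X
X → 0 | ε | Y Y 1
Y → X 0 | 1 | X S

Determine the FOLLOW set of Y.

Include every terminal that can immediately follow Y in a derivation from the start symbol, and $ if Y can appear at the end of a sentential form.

We compute FOLLOW(Y) using the standard algorithm.
FOLLOW(S) starts with {$}.
FIRST(S) = {0, 1}
FIRST(X) = {0, 1, ε}
FIRST(Y) = {0, 1}
FOLLOW(S) = {$, 0, 1}
FOLLOW(X) = {$, 0, 1}
FOLLOW(Y) = {$, 0, 1}
Therefore, FOLLOW(Y) = {$, 0, 1}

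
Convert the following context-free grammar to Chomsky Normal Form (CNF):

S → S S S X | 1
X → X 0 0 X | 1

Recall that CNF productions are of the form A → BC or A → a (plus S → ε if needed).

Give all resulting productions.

S → 1; T0 → 0; X → 1; S → S X0; X0 → S X1; X1 → S X; X → X X2; X2 → T0 X3; X3 → T0 X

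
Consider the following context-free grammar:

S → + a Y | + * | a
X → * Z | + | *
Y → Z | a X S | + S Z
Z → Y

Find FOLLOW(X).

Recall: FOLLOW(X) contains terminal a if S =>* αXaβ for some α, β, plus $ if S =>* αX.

We compute FOLLOW(X) using the standard algorithm.
FOLLOW(S) starts with {$}.
FIRST(S) = {+, a}
FIRST(X) = {*, +}
FIRST(Y) = {+, a}
FIRST(Z) = {+, a}
FOLLOW(S) = {$, +, a}
FOLLOW(X) = {+, a}
FOLLOW(Y) = {$, +, a}
FOLLOW(Z) = {$, +, a}
Therefore, FOLLOW(X) = {+, a}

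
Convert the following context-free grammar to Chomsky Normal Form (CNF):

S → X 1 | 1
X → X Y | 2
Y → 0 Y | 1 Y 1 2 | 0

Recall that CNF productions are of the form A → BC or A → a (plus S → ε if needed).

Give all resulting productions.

T1 → 1; S → 1; X → 2; T0 → 0; T2 → 2; Y → 0; S → X T1; X → X Y; Y → T0 Y; Y → T1 X0; X0 → Y X1; X1 → T1 T2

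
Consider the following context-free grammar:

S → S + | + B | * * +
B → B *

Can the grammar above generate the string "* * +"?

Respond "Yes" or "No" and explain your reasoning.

Yes - a valid derivation exists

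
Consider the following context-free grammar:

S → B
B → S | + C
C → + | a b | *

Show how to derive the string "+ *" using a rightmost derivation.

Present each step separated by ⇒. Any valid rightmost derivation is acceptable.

S ⇒ B ⇒ + C ⇒ + *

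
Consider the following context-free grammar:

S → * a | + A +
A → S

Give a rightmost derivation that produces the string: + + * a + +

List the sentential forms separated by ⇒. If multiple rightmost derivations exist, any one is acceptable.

S ⇒ + A + ⇒ + S + ⇒ + + A + + ⇒ + + S + + ⇒ + + * a + +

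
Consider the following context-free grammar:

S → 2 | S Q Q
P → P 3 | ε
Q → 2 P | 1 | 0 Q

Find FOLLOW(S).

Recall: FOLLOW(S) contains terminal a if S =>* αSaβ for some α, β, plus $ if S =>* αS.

We compute FOLLOW(S) using the standard algorithm.
FOLLOW(S) starts with {$}.
FIRST(P) = {3, ε}
FIRST(Q) = {0, 1, 2}
FIRST(S) = {2}
FOLLOW(P) = {$, 0, 1, 2, 3}
FOLLOW(Q) = {$, 0, 1, 2}
FOLLOW(S) = {$, 0, 1, 2}
Therefore, FOLLOW(S) = {$, 0, 1, 2}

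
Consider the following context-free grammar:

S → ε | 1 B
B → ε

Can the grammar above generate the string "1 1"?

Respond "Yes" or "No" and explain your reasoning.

No - no valid derivation exists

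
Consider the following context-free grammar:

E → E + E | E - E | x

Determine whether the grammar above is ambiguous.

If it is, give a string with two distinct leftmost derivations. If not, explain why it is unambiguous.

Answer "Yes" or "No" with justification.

Yes - the string 'x + x - x + x' has two distinct leftmost derivations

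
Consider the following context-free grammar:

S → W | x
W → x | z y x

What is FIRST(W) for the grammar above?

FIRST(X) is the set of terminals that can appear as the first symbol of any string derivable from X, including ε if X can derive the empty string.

We compute FIRST(W) using the standard algorithm.
FIRST(S) = {x, z}
FIRST(W) = {x, z}
Therefore, FIRST(W) = {x, z}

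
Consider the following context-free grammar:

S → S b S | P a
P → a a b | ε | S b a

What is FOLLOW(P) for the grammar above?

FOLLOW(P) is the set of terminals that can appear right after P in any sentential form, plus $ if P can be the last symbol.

We compute FOLLOW(P) using the standard algorithm.
FOLLOW(S) starts with {$}.
FIRST(P) = {a, ε}
FIRST(S) = {a}
FOLLOW(P) = {a}
FOLLOW(S) = {$, b}
Therefore, FOLLOW(P) = {a}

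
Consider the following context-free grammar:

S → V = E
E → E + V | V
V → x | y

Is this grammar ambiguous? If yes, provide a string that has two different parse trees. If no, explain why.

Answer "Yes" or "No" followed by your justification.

No - the grammar is unambiguous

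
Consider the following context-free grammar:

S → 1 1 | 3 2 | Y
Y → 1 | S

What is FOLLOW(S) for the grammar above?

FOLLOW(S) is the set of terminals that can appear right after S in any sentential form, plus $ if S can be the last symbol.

We compute FOLLOW(S) using the standard algorithm.
FOLLOW(S) starts with {$}.
FIRST(S) = {1, 3}
FIRST(Y) = {1, 3}
FOLLOW(S) = {$}
FOLLOW(Y) = {$}
Therefore, FOLLOW(S) = {$}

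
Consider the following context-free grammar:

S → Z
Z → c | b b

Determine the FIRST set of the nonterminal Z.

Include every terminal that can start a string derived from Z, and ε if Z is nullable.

We compute FIRST(Z) using the standard algorithm.
FIRST(S) = {b, c}
FIRST(Z) = {b, c}
Therefore, FIRST(Z) = {b, c}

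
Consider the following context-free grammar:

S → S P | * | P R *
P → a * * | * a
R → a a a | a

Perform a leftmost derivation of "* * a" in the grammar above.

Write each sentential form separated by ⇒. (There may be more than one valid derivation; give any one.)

S ⇒ S P ⇒ * P ⇒ * * a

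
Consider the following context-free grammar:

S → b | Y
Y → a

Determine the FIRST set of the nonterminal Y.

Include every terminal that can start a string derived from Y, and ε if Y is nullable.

We compute FIRST(Y) using the standard algorithm.
FIRST(S) = {a, b}
FIRST(Y) = {a}
Therefore, FIRST(Y) = {a}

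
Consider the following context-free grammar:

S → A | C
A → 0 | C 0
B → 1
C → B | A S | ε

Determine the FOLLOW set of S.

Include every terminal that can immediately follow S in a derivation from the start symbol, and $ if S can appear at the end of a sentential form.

We compute FOLLOW(S) using the standard algorithm.
FOLLOW(S) starts with {$}.
FIRST(A) = {0, 1}
FIRST(B) = {1}
FIRST(C) = {0, 1, ε}
FIRST(S) = {0, 1, ε}
FOLLOW(A) = {$, 0, 1}
FOLLOW(B) = {$, 0}
FOLLOW(C) = {$, 0}
FOLLOW(S) = {$, 0}
Therefore, FOLLOW(S) = {$, 0}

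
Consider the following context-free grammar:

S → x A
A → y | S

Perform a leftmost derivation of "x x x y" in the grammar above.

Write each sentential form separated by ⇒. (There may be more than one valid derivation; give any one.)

S ⇒ x A ⇒ x S ⇒ x x A ⇒ x x S ⇒ x x x A ⇒ x x x y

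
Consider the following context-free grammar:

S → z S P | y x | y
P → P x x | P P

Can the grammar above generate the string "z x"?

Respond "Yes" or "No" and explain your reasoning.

No - no valid derivation exists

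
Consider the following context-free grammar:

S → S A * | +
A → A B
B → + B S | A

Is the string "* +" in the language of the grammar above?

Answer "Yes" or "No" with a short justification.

No - no valid derivation exists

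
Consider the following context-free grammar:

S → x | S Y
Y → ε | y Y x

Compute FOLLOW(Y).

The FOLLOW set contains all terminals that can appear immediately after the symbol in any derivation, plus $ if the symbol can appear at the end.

We compute FOLLOW(Y) using the standard algorithm.
FOLLOW(S) starts with {$}.
FIRST(S) = {x}
FIRST(Y) = {y, ε}
FOLLOW(S) = {$, y}
FOLLOW(Y) = {$, x, y}
Therefore, FOLLOW(Y) = {$, x, y}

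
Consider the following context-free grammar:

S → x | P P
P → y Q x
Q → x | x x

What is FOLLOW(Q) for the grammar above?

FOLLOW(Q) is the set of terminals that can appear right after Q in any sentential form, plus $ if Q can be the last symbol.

We compute FOLLOW(Q) using the standard algorithm.
FOLLOW(S) starts with {$}.
FIRST(P) = {y}
FIRST(Q) = {x}
FIRST(S) = {x, y}
FOLLOW(P) = {$, y}
FOLLOW(Q) = {x}
FOLLOW(S) = {$}
Therefore, FOLLOW(Q) = {x}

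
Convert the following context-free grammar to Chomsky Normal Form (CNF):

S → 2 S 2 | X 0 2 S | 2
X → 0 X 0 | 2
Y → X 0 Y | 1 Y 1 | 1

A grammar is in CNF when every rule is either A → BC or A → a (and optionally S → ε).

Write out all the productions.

T2 → 2; T0 → 0; S → 2; X → 2; T1 → 1; Y → 1; S → T2 X0; X0 → S T2; S → X X1; X1 → T0 X2; X2 → T2 S; X → T0 X3; X3 → X T0; Y → X X4; X4 → T0 Y; Y → T1 X5; X5 → Y T1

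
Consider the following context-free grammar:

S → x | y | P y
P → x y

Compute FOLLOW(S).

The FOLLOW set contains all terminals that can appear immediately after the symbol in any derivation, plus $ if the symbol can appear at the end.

We compute FOLLOW(S) using the standard algorithm.
FOLLOW(S) starts with {$}.
FIRST(P) = {x}
FIRST(S) = {x, y}
FOLLOW(P) = {y}
FOLLOW(S) = {$}
Therefore, FOLLOW(S) = {$}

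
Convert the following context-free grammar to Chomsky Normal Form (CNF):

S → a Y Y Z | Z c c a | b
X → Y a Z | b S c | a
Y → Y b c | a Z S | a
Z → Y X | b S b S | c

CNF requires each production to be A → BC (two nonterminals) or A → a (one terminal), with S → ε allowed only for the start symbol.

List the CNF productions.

TA → a; TC → c; S → b; TB → b; X → a; Y → a; Z → c; S → TA X0; X0 → Y X1; X1 → Y Z; S → Z X2; X2 → TC X3; X3 → TC TA; X → Y X4; X4 → TA Z; X → TB X5; X5 → S TC; Y → Y X6; X6 → TB TC; Y → TA X7; X7 → Z S; Z → Y X; Z → TB X8; X8 → S X9; X9 → TB S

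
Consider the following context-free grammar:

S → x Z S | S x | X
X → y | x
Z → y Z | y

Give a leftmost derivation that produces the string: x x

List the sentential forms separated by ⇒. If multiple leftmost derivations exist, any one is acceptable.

S ⇒ S x ⇒ X x ⇒ x x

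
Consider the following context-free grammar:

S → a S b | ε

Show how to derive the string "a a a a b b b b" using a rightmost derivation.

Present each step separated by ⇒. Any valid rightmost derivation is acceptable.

S ⇒ a S b ⇒ a a S b b ⇒ a a a S b b b ⇒ a a a a S b b b b ⇒ a a a a b b b b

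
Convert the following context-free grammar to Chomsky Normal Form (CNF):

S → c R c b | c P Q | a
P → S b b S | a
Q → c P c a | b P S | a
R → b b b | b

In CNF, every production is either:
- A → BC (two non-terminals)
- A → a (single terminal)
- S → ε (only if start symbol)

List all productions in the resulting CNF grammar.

TC → c; TB → b; S → a; P → a; TA → a; Q → a; R → b; S → TC X0; X0 → R X1; X1 → TC TB; S → TC X2; X2 → P Q; P → S X3; X3 → TB X4; X4 → TB S; Q → TC X5; X5 → P X6; X6 → TC TA; Q → TB X7; X7 → P S; R → TB X8; X8 → TB TB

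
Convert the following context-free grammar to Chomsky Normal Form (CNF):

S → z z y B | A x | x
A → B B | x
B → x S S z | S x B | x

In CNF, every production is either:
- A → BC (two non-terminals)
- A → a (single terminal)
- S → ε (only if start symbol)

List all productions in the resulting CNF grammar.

TZ → z; TY → y; TX → x; S → x; A → x; B → x; S → TZ X0; X0 → TZ X1; X1 → TY B; S → A TX; A → B B; B → TX X2; X2 → S X3; X3 → S TZ; B → S X4; X4 → TX B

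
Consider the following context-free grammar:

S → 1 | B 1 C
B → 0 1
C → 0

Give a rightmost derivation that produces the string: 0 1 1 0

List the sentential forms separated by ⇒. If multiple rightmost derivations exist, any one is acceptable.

S ⇒ B 1 C ⇒ B 1 0 ⇒ 0 1 1 0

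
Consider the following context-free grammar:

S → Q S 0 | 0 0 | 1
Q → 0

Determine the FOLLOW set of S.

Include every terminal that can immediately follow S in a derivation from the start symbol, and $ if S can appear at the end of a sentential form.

We compute FOLLOW(S) using the standard algorithm.
FOLLOW(S) starts with {$}.
FIRST(Q) = {0}
FIRST(S) = {0, 1}
FOLLOW(Q) = {0, 1}
FOLLOW(S) = {$, 0}
Therefore, FOLLOW(S) = {$, 0}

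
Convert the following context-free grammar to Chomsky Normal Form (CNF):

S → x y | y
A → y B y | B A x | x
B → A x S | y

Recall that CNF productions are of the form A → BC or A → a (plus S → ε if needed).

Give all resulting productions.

TX → x; TY → y; S → y; A → x; B → y; S → TX TY; A → TY X0; X0 → B TY; A → B X1; X1 → A TX; B → A X2; X2 → TX S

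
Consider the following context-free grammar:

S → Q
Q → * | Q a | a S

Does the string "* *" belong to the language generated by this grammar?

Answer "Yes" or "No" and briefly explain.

No - no valid derivation exists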